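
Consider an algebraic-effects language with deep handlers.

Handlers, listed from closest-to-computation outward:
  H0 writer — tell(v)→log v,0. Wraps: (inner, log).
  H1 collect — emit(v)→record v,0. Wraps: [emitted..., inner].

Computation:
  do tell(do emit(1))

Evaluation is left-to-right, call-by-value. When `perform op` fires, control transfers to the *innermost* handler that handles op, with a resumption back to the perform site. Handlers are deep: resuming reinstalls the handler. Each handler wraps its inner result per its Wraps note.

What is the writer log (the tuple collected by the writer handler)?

Evaluation trace:
emit(1) @ H1 ⇒ out+=1
tell(0) @ H0 ⇒ log+=0
H0 returns (0, (0))
H1 returns [1, (0, (0))]
= [1, (0, (0))]

Answer: (0)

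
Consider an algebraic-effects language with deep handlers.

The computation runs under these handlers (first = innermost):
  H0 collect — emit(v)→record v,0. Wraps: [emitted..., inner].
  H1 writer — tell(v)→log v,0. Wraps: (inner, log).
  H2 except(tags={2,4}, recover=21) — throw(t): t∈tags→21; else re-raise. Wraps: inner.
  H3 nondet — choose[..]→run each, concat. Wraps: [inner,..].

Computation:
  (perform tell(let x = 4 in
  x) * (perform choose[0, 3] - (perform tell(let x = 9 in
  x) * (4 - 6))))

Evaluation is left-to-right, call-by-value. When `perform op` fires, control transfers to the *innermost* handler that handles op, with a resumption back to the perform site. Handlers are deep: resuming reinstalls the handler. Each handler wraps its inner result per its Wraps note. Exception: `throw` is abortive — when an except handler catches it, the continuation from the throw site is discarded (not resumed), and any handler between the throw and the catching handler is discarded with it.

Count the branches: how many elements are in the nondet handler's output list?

Answer: 2

Working:
tell(4) @ H1 ⇒ log+=4
choose[0, 3] @ H3
  branch[0] choose=0:
    tell(9) @ H1 ⇒ log+=9
    H0 returns [0]
    H1 returns ([0], (4, 9))
    H2 returns ([0], (4, 9))
    H3 returns [([0], (4, 9))]
  branch[1] choose=3:
    tell(9) @ H1 ⇒ log+=9
    H0 returns [0]
    H1 returns ([0], (4, 9))
    H2 returns ([0], (4, 9))
    H3 returns [([0], (4, 9))]
= [([0], (4, 9)), ([0], (4, 9))]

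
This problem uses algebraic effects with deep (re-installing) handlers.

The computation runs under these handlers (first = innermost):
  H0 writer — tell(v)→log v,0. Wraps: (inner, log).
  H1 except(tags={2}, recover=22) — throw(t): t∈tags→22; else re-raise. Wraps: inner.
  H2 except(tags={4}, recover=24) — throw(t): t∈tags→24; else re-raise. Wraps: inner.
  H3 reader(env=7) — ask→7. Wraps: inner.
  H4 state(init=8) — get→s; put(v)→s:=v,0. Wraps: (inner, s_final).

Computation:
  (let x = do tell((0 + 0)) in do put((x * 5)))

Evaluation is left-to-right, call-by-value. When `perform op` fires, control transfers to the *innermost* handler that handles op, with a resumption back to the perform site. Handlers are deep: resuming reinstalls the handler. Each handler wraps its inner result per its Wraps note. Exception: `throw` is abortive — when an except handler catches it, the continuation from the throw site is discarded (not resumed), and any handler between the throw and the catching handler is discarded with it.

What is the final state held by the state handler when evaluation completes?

Answer: 0

Step-by-step:
tell(0) @ H0 ⇒ log+=0
put(0) @ H4 ⇒ s:=0
H0 returns (0, (0))
H1 returns (0, (0))
H2 returns (0, (0))
H3 returns (0, (0))
H4 returns ((0, (0)), 0)
= ((0, (0)), 0)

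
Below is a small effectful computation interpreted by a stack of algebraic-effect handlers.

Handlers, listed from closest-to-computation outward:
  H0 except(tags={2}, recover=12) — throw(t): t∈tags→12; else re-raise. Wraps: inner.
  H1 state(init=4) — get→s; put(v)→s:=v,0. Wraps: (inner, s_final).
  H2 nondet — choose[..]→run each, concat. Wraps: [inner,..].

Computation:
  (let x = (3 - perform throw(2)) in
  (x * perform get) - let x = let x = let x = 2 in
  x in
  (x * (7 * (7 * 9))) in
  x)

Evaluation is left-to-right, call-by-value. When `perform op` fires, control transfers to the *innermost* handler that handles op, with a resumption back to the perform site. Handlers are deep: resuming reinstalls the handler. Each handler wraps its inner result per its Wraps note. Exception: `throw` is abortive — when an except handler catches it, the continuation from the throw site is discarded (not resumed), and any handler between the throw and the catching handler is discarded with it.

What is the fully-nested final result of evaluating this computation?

Step-by-step:
throw(2) @ H0 caught ⇒ 12
H1 returns (12, 4)
H2 returns [(12, 4)]
= [(12, 4)]

Answer: [(12, 4)]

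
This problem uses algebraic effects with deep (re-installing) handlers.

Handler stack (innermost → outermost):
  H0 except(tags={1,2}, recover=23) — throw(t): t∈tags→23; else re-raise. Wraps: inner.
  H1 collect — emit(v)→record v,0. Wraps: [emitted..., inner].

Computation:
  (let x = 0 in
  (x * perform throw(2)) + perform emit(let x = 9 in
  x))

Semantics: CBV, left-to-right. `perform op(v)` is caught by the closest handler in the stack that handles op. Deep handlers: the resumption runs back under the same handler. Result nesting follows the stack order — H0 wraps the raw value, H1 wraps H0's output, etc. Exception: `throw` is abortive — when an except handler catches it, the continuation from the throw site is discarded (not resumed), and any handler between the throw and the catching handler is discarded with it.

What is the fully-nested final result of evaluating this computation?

Answer: [23]

Step-by-step:
throw(2) @ H0 caught ⇒ 23
H1 returns [23]
= [23]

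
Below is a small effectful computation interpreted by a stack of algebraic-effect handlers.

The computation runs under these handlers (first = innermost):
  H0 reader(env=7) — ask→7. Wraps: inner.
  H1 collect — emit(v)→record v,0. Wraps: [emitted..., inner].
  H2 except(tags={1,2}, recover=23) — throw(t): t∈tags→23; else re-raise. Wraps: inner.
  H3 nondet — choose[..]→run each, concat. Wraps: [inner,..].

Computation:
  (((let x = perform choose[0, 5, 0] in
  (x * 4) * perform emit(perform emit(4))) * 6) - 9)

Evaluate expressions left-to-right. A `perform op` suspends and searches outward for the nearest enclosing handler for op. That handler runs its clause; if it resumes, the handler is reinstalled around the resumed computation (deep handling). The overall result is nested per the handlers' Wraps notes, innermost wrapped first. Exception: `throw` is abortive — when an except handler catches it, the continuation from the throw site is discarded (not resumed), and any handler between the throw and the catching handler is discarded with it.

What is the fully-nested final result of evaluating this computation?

Evaluation trace:
choose[0, 5, 0] @ H3
  branch[0] choose=0:
    emit(4) @ H1 ⇒ out+=4
    emit(0) @ H1 ⇒ out+=0
    H0 returns -9
    H1 returns [4, 0, -9]
    H2 returns [4, 0, -9]
    H3 returns [[4, 0, -9]]
  branch[1] choose=5:
    emit(4) @ H1 ⇒ out+=4
    emit(0) @ H1 ⇒ out+=0
    H0 returns -9
    H1 returns [4, 0, -9]
    H2 returns [4, 0, -9]
    H3 returns [[4, 0, -9]]
  branch[2] choose=0:
    emit(4) @ H1 ⇒ out+=4
    emit(0) @ H1 ⇒ out+=0
    H0 returns -9
    H1 returns [4, 0, -9]
    H2 returns [4, 0, -9]
    H3 returns [[4, 0, -9]]
= [[4, 0, -9], [4, 0, -9], [4, 0, -9]]

Answer: [[4, 0, -9], [4, 0, -9], [4, 0, -9]]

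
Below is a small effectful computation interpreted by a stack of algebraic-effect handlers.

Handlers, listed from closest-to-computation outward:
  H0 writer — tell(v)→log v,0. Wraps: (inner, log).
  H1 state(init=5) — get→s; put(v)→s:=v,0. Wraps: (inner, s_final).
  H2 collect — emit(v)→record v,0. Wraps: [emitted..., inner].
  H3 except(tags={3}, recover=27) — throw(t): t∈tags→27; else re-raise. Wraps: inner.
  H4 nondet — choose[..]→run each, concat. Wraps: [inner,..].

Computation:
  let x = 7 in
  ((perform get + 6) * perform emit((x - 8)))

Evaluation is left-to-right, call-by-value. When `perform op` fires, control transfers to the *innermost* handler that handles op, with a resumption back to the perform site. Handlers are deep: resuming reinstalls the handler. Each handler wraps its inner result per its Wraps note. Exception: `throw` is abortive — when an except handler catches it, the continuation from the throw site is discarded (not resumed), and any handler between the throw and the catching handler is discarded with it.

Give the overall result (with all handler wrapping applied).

Answer: [[-1, ((0, ()), 5)]]

Working:
get @ H1 ⇒ 5
emit(-1) @ H2 ⇒ out+=-1
H0 returns (0, ())
H1 returns ((0, ()), 5)
H2 returns [-1, ((0, ()), 5)]
H3 returns [-1, ((0, ()), 5)]
H4 returns [[-1, ((0, ()), 5)]]
= [[-1, ((0, ()), 5)]]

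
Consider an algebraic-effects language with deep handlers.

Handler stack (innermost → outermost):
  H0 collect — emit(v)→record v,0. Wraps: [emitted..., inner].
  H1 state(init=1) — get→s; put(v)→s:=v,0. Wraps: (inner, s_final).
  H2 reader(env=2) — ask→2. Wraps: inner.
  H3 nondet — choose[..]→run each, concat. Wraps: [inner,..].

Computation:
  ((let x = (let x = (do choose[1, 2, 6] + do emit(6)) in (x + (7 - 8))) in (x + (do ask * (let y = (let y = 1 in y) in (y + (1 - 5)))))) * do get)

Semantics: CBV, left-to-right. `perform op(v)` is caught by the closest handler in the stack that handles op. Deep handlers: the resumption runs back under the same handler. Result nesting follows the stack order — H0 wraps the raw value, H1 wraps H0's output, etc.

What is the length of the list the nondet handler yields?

Evaluation trace:
choose[1, 2, 6] @ H3
  branch[0] choose=1:
    emit(6) @ H0 ⇒ out+=6
    ask @ H2 ⇒ 2
    get @ H1 ⇒ 1
    H0 returns [6, -6]
    H1 returns ([6, -6], 1)
    H2 returns ([6, -6], 1)
    H3 returns [([6, -6], 1)]
  branch[1] choose=2:
    emit(6) @ H0 ⇒ out+=6
    ask @ H2 ⇒ 2
    get @ H1 ⇒ 1
    H0 returns [6, -5]
    H1 returns ([6, -5], 1)
    H2 returns ([6, -5], 1)
    H3 returns [([6, -5], 1)]
  branch[2] choose=6:
    emit(6) @ H0 ⇒ out+=6
    ask @ H2 ⇒ 2
    get @ H1 ⇒ 1
    H0 returns [6, -1]
    H1 returns ([6, -1], 1)
    H2 returns ([6, -1], 1)
    H3 returns [([6, -1], 1)]
= [([6, -6], 1), ([6, -5], 1), ([6, -1], 1)]

Answer: 3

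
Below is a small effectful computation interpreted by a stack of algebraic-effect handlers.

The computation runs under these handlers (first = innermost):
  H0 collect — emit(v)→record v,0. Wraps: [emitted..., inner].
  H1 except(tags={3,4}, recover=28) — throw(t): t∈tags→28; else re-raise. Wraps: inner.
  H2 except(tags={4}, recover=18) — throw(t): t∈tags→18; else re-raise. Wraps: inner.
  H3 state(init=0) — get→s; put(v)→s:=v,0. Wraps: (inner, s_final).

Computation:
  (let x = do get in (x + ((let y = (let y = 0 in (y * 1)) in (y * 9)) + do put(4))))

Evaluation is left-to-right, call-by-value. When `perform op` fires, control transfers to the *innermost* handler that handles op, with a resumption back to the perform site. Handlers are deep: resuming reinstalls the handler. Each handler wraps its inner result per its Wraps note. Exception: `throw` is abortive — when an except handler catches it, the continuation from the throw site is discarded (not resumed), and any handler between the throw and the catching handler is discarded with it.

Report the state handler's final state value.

Answer: 4

Step-by-step:
get @ H3 ⇒ 0
put(4) @ H3 ⇒ s:=4
H0 returns [0]
H1 returns [0]
H2 returns [0]
H3 returns ([0], 4)
= ([0], 4)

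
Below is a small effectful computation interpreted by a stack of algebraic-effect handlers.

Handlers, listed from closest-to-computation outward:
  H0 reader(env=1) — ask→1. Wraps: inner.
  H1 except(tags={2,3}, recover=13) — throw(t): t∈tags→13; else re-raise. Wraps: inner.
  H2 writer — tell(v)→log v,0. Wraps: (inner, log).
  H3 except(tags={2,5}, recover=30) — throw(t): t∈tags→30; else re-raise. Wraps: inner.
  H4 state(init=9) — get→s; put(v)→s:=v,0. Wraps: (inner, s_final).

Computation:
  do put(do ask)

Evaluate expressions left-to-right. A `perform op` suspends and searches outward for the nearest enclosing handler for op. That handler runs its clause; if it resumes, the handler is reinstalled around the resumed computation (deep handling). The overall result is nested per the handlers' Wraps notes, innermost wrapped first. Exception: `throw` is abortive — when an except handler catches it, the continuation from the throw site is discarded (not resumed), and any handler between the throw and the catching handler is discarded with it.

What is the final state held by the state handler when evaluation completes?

Answer: 1

Evaluation trace:
ask @ H0 ⇒ 1
put(1) @ H4 ⇒ s:=1
H0 returns 0
H1 returns 0
H2 returns (0, ())
H3 returns (0, ())
H4 returns ((0, ()), 1)
= ((0, ()), 1)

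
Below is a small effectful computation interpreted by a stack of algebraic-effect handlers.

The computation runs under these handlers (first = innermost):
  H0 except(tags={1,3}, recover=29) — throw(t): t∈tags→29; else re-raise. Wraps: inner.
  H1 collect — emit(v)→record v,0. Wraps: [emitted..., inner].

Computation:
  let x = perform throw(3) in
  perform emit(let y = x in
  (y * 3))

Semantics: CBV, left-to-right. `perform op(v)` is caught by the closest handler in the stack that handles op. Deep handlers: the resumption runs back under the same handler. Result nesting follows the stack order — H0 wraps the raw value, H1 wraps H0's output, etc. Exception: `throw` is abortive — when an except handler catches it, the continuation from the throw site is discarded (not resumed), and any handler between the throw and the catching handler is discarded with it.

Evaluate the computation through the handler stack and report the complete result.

Answer: [29]

Working:
throw(3) @ H0 caught ⇒ 29
H1 returns [29]
= [29]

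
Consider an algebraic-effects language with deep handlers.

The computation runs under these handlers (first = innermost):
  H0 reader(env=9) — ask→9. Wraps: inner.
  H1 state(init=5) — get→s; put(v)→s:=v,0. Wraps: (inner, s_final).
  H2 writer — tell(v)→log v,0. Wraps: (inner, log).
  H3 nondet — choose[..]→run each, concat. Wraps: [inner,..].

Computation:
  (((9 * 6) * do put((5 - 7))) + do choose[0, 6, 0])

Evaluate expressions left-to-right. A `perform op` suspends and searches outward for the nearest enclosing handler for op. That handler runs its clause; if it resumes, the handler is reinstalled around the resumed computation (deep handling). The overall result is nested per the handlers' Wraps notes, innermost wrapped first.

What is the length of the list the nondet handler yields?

Working:
put(-2) @ H1 ⇒ s:=-2
choose[0, 6, 0] @ H3
  branch[0] choose=0:
    H0 returns 0
    H1 returns (0, -2)
    H2 returns ((0, -2), ())
    H3 returns [((0, -2), ())]
  branch[1] choose=6:
    H0 returns 6
    H1 returns (6, -2)
    H2 returns ((6, -2), ())
    H3 returns [((6, -2), ())]
  branch[2] choose=0:
    H0 returns 0
    H1 returns (0, -2)
    H2 returns ((0, -2), ())
    H3 returns [((0, -2), ())]
= [((0, -2), ()), ((6, -2), ()), ((0, -2), ())]

Answer: 3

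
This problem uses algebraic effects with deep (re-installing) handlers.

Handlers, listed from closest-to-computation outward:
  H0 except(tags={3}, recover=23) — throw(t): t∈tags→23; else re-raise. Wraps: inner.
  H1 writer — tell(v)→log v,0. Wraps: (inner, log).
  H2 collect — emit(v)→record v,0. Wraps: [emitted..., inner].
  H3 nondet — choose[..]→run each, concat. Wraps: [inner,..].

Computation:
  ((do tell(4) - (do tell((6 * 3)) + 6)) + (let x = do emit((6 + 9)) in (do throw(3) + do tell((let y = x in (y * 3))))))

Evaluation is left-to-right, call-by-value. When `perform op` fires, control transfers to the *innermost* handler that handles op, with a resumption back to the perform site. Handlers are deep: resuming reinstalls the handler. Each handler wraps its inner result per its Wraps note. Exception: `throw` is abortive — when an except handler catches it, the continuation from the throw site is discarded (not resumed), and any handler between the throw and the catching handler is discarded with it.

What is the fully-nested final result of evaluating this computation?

Working:
tell(4) @ H1 ⇒ log+=4
tell(18) @ H1 ⇒ log+=18
emit(15) @ H2 ⇒ out+=15
throw(3) @ H0 caught ⇒ 23
H1 returns (23, (4, 18))
H2 returns [15, (23, (4, 18))]
H3 returns [[15, (23, (4, 18))]]
= [[15, (23, (4, 18))]]

Answer: [[15, (23, (4, 18))]]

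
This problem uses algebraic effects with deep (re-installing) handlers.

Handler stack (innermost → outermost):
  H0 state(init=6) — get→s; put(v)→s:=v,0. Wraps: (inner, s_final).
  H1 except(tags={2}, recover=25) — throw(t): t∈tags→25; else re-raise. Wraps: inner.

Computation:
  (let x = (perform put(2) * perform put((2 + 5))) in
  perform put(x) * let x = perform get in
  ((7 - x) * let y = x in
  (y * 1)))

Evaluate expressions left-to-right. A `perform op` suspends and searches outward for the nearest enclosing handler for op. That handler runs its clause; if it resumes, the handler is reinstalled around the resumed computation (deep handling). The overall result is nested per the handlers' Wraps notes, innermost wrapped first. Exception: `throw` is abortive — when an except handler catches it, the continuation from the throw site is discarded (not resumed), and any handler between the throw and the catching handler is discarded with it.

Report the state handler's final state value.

Working:
put(2) @ H0 ⇒ s:=2
put(7) @ H0 ⇒ s:=7
put(0) @ H0 ⇒ s:=0
get @ H0 ⇒ 0
H0 returns (0, 0)
H1 returns (0, 0)
= (0, 0)

Answer: 0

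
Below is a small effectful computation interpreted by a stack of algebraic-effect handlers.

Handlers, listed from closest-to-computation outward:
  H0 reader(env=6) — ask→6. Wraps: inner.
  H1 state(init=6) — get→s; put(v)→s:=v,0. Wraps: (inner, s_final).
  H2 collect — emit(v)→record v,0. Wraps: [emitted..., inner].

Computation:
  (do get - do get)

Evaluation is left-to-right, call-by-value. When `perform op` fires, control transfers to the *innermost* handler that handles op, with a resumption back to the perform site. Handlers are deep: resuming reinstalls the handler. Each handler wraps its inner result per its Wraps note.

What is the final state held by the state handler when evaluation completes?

Evaluation trace:
get @ H1 ⇒ 6
get @ H1 ⇒ 6
H0 returns 0
H1 returns (0, 6)
H2 returns [(0, 6)]
= [(0, 6)]

Answer: 6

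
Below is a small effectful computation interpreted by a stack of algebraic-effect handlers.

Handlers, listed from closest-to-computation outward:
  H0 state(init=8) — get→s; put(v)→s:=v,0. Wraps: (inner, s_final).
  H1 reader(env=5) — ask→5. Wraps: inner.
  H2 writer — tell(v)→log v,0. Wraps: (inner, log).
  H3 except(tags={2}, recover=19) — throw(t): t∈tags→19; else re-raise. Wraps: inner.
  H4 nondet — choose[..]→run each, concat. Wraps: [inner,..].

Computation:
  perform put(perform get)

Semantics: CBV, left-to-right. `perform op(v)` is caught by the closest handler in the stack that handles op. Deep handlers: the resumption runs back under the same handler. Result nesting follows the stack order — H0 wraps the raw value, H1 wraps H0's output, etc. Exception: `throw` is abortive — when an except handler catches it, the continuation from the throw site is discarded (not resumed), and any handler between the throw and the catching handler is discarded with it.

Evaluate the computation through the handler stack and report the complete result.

Answer: [((0, 8), ())]

Evaluation trace:
get @ H0 ⇒ 8
put(8) @ H0 ⇒ s:=8
H0 returns (0, 8)
H1 returns (0, 8)
H2 returns ((0, 8), ())
H3 returns ((0, 8), ())
H4 returns [((0, 8), ())]
= [((0, 8), ())]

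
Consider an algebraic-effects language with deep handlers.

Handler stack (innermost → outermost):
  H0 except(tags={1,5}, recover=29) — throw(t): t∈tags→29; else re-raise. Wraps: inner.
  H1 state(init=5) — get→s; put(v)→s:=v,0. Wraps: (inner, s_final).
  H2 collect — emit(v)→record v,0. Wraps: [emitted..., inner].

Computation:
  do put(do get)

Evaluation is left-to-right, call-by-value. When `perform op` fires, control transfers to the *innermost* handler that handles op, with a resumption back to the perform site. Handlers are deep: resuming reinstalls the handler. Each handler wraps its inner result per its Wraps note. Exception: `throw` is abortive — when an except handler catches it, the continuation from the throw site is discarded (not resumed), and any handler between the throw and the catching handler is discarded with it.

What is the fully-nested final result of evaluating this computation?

Evaluation trace:
get @ H1 ⇒ 5
put(5) @ H1 ⇒ s:=5
H0 returns 0
H1 returns (0, 5)
H2 returns [(0, 5)]
= [(0, 5)]

Answer: [(0, 5)]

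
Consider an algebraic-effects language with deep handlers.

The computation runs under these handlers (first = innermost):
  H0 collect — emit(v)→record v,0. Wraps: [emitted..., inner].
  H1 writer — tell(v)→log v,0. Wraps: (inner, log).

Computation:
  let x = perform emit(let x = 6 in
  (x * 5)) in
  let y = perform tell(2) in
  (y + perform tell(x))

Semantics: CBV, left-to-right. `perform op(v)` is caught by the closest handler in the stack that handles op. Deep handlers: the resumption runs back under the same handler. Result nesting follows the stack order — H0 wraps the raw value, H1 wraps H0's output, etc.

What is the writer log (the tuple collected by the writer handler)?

Answer: (2, 0)

Step-by-step:
emit(30) @ H0 ⇒ out+=30
tell(2) @ H1 ⇒ log+=2
tell(0) @ H1 ⇒ log+=0
H0 returns [30, 0]
H1 returns ([30, 0], (2, 0))
= ([30, 0], (2, 0))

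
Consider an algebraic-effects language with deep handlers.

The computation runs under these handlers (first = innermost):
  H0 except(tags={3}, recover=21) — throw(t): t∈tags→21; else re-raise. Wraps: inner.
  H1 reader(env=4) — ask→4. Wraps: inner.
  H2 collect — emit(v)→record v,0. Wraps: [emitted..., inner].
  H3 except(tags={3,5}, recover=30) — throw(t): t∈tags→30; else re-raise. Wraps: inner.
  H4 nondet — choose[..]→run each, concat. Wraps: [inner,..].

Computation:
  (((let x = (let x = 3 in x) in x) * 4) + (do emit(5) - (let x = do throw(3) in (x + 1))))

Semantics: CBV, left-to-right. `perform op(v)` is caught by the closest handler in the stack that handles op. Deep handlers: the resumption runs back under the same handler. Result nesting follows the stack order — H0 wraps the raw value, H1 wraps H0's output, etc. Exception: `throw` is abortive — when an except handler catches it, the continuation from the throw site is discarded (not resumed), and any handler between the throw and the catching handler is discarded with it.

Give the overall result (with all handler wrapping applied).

Answer: [[5, 21]]

Step-by-step:
emit(5) @ H2 ⇒ out+=5
throw(3) @ H0 caught ⇒ 21
H1 returns 21
H2 returns [5, 21]
H3 returns [5, 21]
H4 returns [[5, 21]]
= [[5, 21]]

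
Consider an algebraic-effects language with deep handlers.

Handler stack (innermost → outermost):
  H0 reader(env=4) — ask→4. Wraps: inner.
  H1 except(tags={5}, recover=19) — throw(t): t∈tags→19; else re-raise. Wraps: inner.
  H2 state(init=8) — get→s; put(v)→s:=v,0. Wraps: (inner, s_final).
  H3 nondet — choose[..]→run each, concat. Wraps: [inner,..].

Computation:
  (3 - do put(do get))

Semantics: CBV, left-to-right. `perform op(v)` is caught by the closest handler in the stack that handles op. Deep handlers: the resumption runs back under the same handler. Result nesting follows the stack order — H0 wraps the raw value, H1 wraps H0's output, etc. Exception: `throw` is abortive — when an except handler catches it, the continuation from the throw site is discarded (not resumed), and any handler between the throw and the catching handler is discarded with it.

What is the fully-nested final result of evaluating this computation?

Step-by-step:
get @ H2 ⇒ 8
put(8) @ H2 ⇒ s:=8
H0 returns 3
H1 returns 3
H2 returns (3, 8)
H3 returns [(3, 8)]
= [(3, 8)]

Answer: [(3, 8)]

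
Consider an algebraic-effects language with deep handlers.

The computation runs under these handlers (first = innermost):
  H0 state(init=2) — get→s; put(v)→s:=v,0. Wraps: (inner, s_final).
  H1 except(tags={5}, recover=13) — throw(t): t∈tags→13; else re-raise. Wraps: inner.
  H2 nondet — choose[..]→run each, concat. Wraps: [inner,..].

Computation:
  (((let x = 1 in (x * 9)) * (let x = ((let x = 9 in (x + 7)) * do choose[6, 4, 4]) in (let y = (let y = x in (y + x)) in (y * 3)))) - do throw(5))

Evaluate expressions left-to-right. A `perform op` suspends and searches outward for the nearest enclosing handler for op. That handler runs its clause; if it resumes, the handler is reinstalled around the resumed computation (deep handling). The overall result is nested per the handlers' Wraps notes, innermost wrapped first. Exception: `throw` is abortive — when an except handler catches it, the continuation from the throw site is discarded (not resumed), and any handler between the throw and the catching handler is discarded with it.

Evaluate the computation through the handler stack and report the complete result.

Answer: [13, 13, 13]

Step-by-step:
choose[6, 4, 4] @ H2
  branch[0] choose=6:
    throw(5) @ H1 caught ⇒ 13
    H2 returns [13]
  branch[1] choose=4:
    throw(5) @ H1 caught ⇒ 13
    H2 returns [13]
  branch[2] choose=4:
    throw(5) @ H1 caught ⇒ 13
    H2 returns [13]
= [13, 13, 13]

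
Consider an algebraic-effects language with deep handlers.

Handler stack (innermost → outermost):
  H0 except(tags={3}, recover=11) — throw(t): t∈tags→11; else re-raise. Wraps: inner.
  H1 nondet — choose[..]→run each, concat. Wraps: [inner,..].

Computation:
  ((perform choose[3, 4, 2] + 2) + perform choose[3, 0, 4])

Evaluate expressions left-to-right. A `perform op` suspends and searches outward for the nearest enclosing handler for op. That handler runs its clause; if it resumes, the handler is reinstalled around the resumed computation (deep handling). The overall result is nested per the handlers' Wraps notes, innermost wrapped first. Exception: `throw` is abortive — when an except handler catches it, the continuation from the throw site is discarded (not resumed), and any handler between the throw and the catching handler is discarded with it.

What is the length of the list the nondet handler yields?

Answer: 9

Evaluation trace:
choose[3, 4, 2] @ H1
  branch[0] choose=3:
    choose[3, 0, 4] @ H1
      branch[0] choose=3:
        H0 returns 8
        H1 returns [8]
      branch[1] choose=0:
        H0 returns 5
        H1 returns [5]
      branch[2] choose=4:
        H0 returns 9
        H1 returns [9]
  branch[1] choose=4:
    choose[3, 0, 4] @ H1
      branch[0] choose=3:
        H0 returns 9
        H1 returns [9]
      branch[1] choose=0:
        H0 returns 6
        H1 returns [6]
      branch[2] choose=4:
        H0 returns 10
        H1 returns [10]
  branch[2] choose=2:
    choose[3, 0, 4] @ H1
      branch[0] choose=3:
        H0 returns 7
        H1 returns [7]
      branch[1] choose=0:
        H0 returns 4
        H1 returns [4]
      branch[2] choose=4:
        H0 returns 8
        H1 returns [8]
= [8, 5, 9, 9, 6, 10, 7, 4, 8]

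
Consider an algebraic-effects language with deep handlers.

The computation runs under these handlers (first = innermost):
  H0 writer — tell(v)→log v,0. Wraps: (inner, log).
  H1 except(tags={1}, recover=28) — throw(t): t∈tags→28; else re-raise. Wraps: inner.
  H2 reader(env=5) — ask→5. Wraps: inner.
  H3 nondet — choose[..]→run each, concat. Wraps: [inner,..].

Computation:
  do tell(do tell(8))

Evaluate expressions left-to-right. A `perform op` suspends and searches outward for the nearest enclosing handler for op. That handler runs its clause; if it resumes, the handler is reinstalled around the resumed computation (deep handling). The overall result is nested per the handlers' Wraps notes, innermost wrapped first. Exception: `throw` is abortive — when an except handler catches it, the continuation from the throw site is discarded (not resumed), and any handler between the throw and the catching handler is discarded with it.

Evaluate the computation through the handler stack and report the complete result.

Answer: [(0, (8, 0))]

Step-by-step:
tell(8) @ H0 ⇒ log+=8
tell(0) @ H0 ⇒ log+=0
H0 returns (0, (8, 0))
H1 returns (0, (8, 0))
H2 returns (0, (8, 0))
H3 returns [(0, (8, 0))]
= [(0, (8, 0))]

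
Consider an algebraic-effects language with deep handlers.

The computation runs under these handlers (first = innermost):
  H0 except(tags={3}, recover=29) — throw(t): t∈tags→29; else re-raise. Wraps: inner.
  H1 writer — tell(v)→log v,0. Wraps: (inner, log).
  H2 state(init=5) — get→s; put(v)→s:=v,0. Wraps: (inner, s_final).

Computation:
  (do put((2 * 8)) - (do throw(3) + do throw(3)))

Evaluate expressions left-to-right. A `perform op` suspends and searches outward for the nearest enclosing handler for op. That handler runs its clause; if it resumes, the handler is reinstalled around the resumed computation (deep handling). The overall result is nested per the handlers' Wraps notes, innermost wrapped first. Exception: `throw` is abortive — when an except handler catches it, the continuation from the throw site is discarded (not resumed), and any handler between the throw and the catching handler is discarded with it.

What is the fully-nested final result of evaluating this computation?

Answer: ((29, ()), 16)

Working:
put(16) @ H2 ⇒ s:=16
throw(3) @ H0 caught ⇒ 29
H1 returns (29, ())
H2 returns ((29, ()), 16)
= ((29, ()), 16)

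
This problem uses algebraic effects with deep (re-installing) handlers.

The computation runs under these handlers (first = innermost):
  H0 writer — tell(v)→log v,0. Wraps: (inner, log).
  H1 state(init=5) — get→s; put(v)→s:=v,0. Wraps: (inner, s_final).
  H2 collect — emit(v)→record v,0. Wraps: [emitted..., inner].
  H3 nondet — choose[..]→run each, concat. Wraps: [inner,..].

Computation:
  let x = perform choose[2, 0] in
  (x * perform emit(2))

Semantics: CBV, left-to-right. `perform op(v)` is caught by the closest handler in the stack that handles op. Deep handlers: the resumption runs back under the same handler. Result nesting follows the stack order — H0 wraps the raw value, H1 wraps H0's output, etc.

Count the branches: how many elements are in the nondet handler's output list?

Answer: 2

Working:
choose[2, 0] @ H3
  branch[0] choose=2:
    emit(2) @ H2 ⇒ out+=2
    H0 returns (0, ())
    H1 returns ((0, ()), 5)
    H2 returns [2, ((0, ()), 5)]
    H3 returns [[2, ((0, ()), 5)]]
  branch[1] choose=0:
    emit(2) @ H2 ⇒ out+=2
    H0 returns (0, ())
    H1 returns ((0, ()), 5)
    H2 returns [2, ((0, ()), 5)]
    H3 returns [[2, ((0, ()), 5)]]
= [[2, ((0, ()), 5)], [2, ((0, ()), 5)]]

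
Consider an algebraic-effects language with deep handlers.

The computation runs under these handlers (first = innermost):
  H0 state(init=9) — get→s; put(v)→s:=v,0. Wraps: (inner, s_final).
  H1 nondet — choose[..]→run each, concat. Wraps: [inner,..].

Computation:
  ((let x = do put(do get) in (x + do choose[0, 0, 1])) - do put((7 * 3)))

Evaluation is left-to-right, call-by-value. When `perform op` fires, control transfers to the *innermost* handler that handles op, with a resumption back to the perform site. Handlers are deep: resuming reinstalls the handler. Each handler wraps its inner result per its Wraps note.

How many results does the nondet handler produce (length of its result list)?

Working:
get @ H0 ⇒ 9
put(9) @ H0 ⇒ s:=9
choose[0, 0, 1] @ H1
  branch[0] choose=0:
    put(21) @ H0 ⇒ s:=21
    H0 returns (0, 21)
    H1 returns [(0, 21)]
  branch[1] choose=0:
    put(21) @ H0 ⇒ s:=21
    H0 returns (0, 21)
    H1 returns [(0, 21)]
  branch[2] choose=1:
    put(21) @ H0 ⇒ s:=21
    H0 returns (1, 21)
    H1 returns [(1, 21)]
= [(0, 21), (0, 21), (1, 21)]

Answer: 3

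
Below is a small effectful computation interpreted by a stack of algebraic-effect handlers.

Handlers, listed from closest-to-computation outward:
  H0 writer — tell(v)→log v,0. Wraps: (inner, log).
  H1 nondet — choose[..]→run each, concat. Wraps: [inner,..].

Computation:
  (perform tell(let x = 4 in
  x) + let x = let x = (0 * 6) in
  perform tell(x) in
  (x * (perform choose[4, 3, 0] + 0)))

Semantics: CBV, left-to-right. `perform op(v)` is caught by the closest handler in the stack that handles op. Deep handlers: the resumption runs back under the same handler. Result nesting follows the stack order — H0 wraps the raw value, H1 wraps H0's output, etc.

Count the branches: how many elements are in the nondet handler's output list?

Answer: 3

Evaluation trace:
tell(4) @ H0 ⇒ log+=4
tell(0) @ H0 ⇒ log+=0
choose[4, 3, 0] @ H1
  branch[0] choose=4:
    H0 returns (0, (4, 0))
    H1 returns [(0, (4, 0))]
  branch[1] choose=3:
    H0 returns (0, (4, 0))
    H1 returns [(0, (4, 0))]
  branch[2] choose=0:
    H0 returns (0, (4, 0))
    H1 returns [(0, (4, 0))]
= [(0, (4, 0)), (0, (4, 0)), (0, (4, 0))]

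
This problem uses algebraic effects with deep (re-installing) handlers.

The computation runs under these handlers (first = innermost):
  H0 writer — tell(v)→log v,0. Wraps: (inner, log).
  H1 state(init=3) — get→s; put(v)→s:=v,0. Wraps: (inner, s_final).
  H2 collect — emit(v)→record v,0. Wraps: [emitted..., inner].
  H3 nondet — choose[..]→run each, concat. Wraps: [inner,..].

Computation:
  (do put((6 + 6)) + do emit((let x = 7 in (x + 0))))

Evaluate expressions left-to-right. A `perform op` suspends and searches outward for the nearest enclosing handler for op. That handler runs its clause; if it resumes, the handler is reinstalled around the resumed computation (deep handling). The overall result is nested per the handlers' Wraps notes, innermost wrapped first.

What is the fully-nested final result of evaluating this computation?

Answer: [[7, ((0, ()), 12)]]

Working:
put(12) @ H1 ⇒ s:=12
emit(7) @ H2 ⇒ out+=7
H0 returns (0, ())
H1 returns ((0, ()), 12)
H2 returns [7, ((0, ()), 12)]
H3 returns [[7, ((0, ()), 12)]]
= [[7, ((0, ()), 12)]]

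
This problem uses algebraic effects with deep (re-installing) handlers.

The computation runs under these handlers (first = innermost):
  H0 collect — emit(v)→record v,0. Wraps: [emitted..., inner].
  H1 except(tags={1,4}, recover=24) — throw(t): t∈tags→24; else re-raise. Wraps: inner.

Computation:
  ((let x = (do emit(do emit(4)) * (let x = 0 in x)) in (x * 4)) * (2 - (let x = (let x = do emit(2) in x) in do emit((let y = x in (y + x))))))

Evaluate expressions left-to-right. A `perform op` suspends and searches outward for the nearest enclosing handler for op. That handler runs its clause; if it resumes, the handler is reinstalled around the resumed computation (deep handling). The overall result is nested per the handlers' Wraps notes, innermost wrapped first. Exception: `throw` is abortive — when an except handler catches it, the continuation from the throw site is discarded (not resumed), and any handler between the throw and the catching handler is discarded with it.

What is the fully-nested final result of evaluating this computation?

Evaluation trace:
emit(4) @ H0 ⇒ out+=4
emit(0) @ H0 ⇒ out+=0
emit(2) @ H0 ⇒ out+=2
emit(0) @ H0 ⇒ out+=0
H0 returns [4, 0, 2, 0, 0]
H1 returns [4, 0, 2, 0, 0]
= [4, 0, 2, 0, 0]

Answer: [4, 0, 2, 0, 0]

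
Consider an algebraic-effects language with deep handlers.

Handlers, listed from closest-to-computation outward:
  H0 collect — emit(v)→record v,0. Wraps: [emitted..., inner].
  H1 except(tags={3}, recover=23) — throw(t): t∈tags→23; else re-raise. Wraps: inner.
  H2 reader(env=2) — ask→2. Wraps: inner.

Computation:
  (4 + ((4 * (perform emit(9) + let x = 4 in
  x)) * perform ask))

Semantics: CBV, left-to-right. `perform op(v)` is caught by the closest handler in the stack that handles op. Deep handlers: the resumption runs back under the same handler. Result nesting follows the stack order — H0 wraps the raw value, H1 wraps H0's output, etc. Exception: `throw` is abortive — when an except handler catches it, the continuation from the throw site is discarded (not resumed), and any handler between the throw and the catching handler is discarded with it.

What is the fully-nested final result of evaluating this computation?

Answer: [9, 36]

Working:
emit(9) @ H0 ⇒ out+=9
ask @ H2 ⇒ 2
H0 returns [9, 36]
H1 returns [9, 36]
H2 returns [9, 36]
= [9, 36]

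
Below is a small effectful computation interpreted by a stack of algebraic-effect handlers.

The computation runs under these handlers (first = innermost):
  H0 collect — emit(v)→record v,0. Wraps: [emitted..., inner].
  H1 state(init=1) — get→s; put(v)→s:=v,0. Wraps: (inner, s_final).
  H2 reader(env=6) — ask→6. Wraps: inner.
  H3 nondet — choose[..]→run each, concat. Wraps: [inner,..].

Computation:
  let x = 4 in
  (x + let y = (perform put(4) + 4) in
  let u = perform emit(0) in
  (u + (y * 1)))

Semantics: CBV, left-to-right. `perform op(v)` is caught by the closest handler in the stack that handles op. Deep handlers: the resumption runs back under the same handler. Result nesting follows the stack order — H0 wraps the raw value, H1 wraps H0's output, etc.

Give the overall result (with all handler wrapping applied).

Answer: [([0, 8], 4)]

Evaluation trace:
put(4) @ H1 ⇒ s:=4
emit(0) @ H0 ⇒ out+=0
H0 returns [0, 8]
H1 returns ([0, 8], 4)
H2 returns ([0, 8], 4)
H3 returns [([0, 8], 4)]
= [([0, 8], 4)]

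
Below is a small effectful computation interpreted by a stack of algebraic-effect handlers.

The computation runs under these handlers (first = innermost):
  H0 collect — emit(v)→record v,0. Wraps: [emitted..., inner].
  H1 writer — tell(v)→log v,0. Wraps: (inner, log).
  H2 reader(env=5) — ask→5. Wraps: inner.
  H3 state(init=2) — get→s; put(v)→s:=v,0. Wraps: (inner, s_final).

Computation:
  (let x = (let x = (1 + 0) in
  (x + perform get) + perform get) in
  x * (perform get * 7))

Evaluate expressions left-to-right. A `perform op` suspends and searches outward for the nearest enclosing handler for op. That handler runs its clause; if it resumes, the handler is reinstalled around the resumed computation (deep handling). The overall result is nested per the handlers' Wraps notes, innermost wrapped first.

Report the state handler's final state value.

Working:
get @ H3 ⇒ 2
get @ H3 ⇒ 2
get @ H3 ⇒ 2
H0 returns [70]
H1 returns ([70], ())
H2 returns ([70], ())
H3 returns (([70], ()), 2)
= (([70], ()), 2)

Answer: 2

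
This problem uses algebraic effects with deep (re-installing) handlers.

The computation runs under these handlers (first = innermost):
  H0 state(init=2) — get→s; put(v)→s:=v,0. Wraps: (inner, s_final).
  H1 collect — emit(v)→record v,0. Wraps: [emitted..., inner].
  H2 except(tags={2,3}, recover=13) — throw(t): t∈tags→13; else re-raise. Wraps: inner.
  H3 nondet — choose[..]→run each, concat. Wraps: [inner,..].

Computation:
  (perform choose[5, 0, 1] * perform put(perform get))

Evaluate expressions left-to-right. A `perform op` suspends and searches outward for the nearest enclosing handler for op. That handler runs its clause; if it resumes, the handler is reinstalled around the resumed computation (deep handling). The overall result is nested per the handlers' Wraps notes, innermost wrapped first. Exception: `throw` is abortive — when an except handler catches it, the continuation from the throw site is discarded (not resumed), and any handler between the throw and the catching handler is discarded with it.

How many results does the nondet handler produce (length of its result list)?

Answer: 3

Working:
choose[5, 0, 1] @ H3
  branch[0] choose=5:
    get @ H0 ⇒ 2
    put(2) @ H0 ⇒ s:=2
    H0 returns (0, 2)
    H1 returns [(0, 2)]
    H2 returns [(0, 2)]
    H3 returns [[(0, 2)]]
  branch[1] choose=0:
    get @ H0 ⇒ 2
    put(2) @ H0 ⇒ s:=2
    H0 returns (0, 2)
    H1 returns [(0, 2)]
    H2 returns [(0, 2)]
    H3 returns [[(0, 2)]]
  branch[2] choose=1:
    get @ H0 ⇒ 2
    put(2) @ H0 ⇒ s:=2
    H0 returns (0, 2)
    H1 returns [(0, 2)]
    H2 returns [(0, 2)]
    H3 returns [[(0, 2)]]
= [[(0, 2)], [(0, 2)], [(0, 2)]]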